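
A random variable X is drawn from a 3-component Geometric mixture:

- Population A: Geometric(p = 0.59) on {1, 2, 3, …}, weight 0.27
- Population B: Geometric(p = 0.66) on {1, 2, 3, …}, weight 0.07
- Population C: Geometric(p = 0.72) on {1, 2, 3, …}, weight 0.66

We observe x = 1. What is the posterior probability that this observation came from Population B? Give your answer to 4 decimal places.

0.0679

The responsibility of component k is P(Z=k) f_k(x) divided by Σ_j P(Z=j) f_j(x).
Geometric probabilities:
  f_A = 0.59·(1−0.59)^0 = 0.59·1 = 0.59
  f_B = 0.66·(1−0.66)^0 = 0.66·1 = 0.66
  f_C = 0.72·(1−0.72)^0 = 0.72·1 = 0.72
Unnormalised posteriors:
  P(Z=A)·f_A = 0.27 × 0.59 = 0.1593
  P(Z=B)·f_B = 0.07 × 0.66 = 0.0462
  P(Z=C)·f_C = 0.66 × 0.72 = 0.4752
Sum: 0.1593 + 0.0462 + 0.4752 = 0.6807
P(Population B | the observation) ≈ 0.0679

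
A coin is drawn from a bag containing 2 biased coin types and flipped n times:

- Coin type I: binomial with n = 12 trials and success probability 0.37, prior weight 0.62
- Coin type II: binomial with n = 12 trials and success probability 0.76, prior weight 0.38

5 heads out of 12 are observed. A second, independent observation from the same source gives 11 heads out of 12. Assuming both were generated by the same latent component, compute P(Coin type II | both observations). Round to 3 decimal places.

0.965

By Bayes' theorem, P(k | x) = π_k f_k(x) / Σ_j π_j f_j(x).
Since both observations come from the same component, the likelihood for component k is f_k(x₁)·f_k(x₂).
  p_I = [C(12,5)·0.37^5·0.63^7 = 792·0.0069344·0.0393898 = 0.21633] × [0.000134506] = 2.90977e-05
  p_II = [C(12,5)·0.76^5·0.24^7 = 792·0.253553·4.58647e-05 = 0.00921026] × [0.140716] = 0.00129603
Weight by the priors:
  π_I·p_I = 0.62 × 2.90977e-05 = 1.80406e-05
  π_II·p_II = 0.38 × 0.00129603 = 0.00049249
Sum: 1.80406e-05 + 0.00049249 = 0.000510531
So the posterior for Coin type II is 0.00049249 / 0.000510531 ≈ 0.965.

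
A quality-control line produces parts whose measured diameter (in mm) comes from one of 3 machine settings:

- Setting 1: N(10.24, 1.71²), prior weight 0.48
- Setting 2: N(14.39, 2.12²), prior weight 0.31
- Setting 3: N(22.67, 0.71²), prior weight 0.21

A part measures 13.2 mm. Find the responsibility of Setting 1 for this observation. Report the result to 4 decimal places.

Posterior ∝ prior × likelihood, so P(k | x) ∝ π_k f_k(x); normalise over all components.
Component likelihoods at x = 13.2 mm:
  L_1 = 0.0521515
  L_2 = 0.160752
  L_3 = 1.31373e-39
Weight by the priors:
  π_1·L_1 = 0.48 × 0.0521515 = 0.0250327
  π_2·L_2 = 0.31 × 0.160752 = 0.049833
  π_3·L_3 = 0.21 × 1.31373e-39 = 2.75884e-40
Marginal: 0.0250327 + 0.049833 + 2.75884e-40 = 0.0748657
Responsibility of Setting 1: 0.0250327 / 0.0748657 ≈ 0.3344

0.3344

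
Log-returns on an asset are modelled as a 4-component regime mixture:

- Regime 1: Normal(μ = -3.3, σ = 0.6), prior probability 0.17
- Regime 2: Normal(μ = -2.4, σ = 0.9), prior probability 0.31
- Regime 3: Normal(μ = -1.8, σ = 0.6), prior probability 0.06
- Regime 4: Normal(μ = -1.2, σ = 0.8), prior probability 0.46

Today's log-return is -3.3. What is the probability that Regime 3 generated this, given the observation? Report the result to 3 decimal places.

0.009

By Bayes' theorem, P(k | x) = w_k f_k(x) / Σ_j w_j f_j(x).
Component likelihoods at x = -3.3:
  p_1 = 0.664904
  p_2 = 0.268856
  p_3 = 0.0292138
  p_4 = 0.0159052
Weight by the priors:
  w_1·p_1 = 0.17 × 0.664904 = 0.113034
  w_2·p_2 = 0.31 × 0.268856 = 0.0833455
  w_3·p_3 = 0.06 × 0.0292138 = 0.00175283
  w_4·p_4 = 0.46 × 0.0159052 = 0.0073164
Denominator: 0.113034 + 0.0833455 + 0.00175283 + 0.0073164 = 0.205448
Responsibility of Regime 3: 0.00175283 / 0.205448 ≈ 0.009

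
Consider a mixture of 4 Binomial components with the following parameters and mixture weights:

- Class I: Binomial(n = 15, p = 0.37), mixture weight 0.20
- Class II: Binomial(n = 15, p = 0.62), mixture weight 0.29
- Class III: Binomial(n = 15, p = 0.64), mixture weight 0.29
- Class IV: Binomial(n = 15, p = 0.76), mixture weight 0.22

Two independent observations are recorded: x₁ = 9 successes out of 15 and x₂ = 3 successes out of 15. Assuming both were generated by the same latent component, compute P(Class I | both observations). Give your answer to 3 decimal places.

P(component k | x) = P(Z=k)·f_k(x) / marginal(x), where marginal(x) = Σ_j P(Z=j)·f_j(x).
Since both observations come from the same component, the likelihood for component k is f_k(x₁)·f_k(x₂).
  p_I = [C(15,9)·0.37^9·0.63^6 = 5005·0.000129962·0.0625235 = 0.0406689] × [0.0900955] = 0.00366409
  p_II = [C(15,9)·0.62^9·0.38^6 = 5005·0.0135371·0.00301094 = 0.204] × [0.000983082] = 0.000200549
  p_III = [C(15,9)·0.64^9·0.36^6 = 5005·0.0180144·0.00217678 = 0.196263] × [0.000565173] = 0.000110923
  p_IV = [C(15,9)·0.76^9·0.24^6 = 5005·0.0845906·0.000191103 = 0.0809084] × [7.29436e-06] = 5.90175e-07
Unnormalised posteriors:
  P(Z=I)·p_I = 0.20 × 0.00366409 = 0.000732818
  P(Z=II)·p_II = 0.29 × 0.000200549 = 5.81592e-05
  P(Z=III)·p_III = 0.29 × 0.000110923 = 3.21676e-05
  P(Z=IV)·p_IV = 0.22 × 5.90175e-07 = 1.29839e-07
Sum: 0.000732818 + 5.81592e-05 + 3.21676e-05 + 1.29839e-07 = 0.000823274
Responsibility of Class I: 0.000732818 / 0.000823274 ≈ 0.890

0.890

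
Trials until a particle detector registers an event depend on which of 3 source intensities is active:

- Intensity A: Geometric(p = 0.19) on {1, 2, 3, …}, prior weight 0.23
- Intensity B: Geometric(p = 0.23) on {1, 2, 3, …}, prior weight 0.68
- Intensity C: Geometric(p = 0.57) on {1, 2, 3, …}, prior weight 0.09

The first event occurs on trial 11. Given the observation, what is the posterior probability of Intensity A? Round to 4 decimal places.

0.3166

Posterior ∝ prior × likelihood, so P(k | x) ∝ π_k f_k(x); normalise over all components.
Geometric probabilities:
  L_A = 0.0230996
  L_B = 0.0168514
  L_C = 0.000123185
Weight by the priors:
  π_A·L_A = 0.23 × 0.0230996 = 0.0053129
  π_B·L_B = 0.68 × 0.0168514 = 0.0114589
  π_C·L_C = 0.09 × 0.000123185 = 1.10867e-05
Normaliser: 0.0053129 + 0.0114589 + 1.10867e-05 = 0.0167829
P(Intensity A | x) ≈ 0.3166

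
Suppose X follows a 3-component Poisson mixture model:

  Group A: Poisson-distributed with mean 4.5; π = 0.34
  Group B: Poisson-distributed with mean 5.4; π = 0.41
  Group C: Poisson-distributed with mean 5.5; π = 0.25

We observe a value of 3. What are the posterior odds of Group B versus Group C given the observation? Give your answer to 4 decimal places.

Posterior odds = (P(Z=i) f_i(x)) / (P(Z=j) f_j(x)); the normalising sum cancels.
Component likelihoods at x = 3:
  f_A = e^(−4.5)·4.5^3/3! = 0.168718
  f_B = e^(−5.4)·5.4^3/3! = 0.118533
  f_C = e^(−5.5)·5.5^3/3! = 0.113323
Odds = (0.41/0.25) × (0.118533/0.113323) = 1.64 × 1.04598 ≈ 1.7154

1.7154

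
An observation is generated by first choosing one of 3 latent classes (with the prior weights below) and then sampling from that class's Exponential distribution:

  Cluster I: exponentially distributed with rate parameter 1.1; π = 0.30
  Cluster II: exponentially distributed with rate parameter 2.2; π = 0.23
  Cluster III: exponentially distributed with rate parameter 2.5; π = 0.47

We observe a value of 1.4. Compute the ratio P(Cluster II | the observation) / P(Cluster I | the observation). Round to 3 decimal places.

Since P(k|x) ∝ π_k f_k(x), the posterior odds are π_i f_i(x) / (π_j f_j(x)).
Exponential densities:
  L_I = 0.235819
  L_II = 0.10111
  L_III = 0.0754935
Posterior odds = (π_II·L_II) / (π_I·L_I) = (0.23·0.10111) / (0.30·0.235819) = 0.0232554 / 0.0707458 ≈ 0.329

0.329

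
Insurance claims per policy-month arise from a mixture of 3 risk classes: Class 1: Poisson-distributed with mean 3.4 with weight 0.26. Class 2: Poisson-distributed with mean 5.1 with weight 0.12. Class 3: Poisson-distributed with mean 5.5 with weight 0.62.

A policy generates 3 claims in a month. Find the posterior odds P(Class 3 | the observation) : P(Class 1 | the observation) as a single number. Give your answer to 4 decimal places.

Only the two components matter; the odds are (w_i f_i(x)) / (w_j f_j(x)).
Poisson probabilities:
  f_1 = e^(−3.4)·3.4^3/3! = 0.218617
  f_2 = e^(−5.1)·5.1^3/3! = 0.13479
  f_3 = e^(−5.5)·5.5^3/3! = 0.113323
Posterior odds = (w_3·f_3) / (w_1·f_1) = (0.62·0.113323) / (0.26·0.218617) = 0.0702601 / 0.0568405 ≈ 1.2361

1.2361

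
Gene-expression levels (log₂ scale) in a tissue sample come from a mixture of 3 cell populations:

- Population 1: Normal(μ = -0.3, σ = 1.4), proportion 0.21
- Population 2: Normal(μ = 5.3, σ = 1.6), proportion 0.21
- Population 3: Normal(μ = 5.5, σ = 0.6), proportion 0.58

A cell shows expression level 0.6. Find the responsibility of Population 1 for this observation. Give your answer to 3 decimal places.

0.986

By Bayes' theorem, P(k | x) = π_k f_k(x) / Σ_j π_j f_j(x).
Normal densities:
  f_1 = (1/(1.4·√(2π)))·exp(−(0.6−-0.3)²/(2·1.4²)) = 0.284959·exp(-0.20663) = 0.231762
  f_2 = (1/(1.6·√(2π)))·exp(−(0.6−5.3)²/(2·1.6²)) = 0.249339·exp(-4.31445) = 0.00333462
  f_3 = (1/(0.6·√(2π)))·exp(−(0.6−5.5)²/(2·0.6²)) = 0.664904·exp(-33.34722) = 2.18899e-15
Unnormalised posteriors:
  π_1·f_1 = 0.21 × 0.231762 = 0.0486701
  π_2·f_2 = 0.21 × 0.00333462 = 0.000700271
  π_3·f_3 = 0.58 × 2.18899e-15 = 1.26962e-15
Marginal: 0.0486701 + 0.000700271 + 1.26962e-15 = 0.0493703
P(Population 1 | 0.6) = 0.0486701 / 0.0493703 ≈ 0.986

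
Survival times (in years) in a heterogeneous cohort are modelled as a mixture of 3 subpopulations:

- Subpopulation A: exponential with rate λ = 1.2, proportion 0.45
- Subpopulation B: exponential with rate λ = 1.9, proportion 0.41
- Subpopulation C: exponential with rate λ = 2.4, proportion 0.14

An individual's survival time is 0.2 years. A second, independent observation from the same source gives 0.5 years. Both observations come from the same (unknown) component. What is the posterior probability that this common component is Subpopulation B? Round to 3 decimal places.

0.477

By Bayes' theorem, P(k | x) = π_k f_k(x) / Σ_j π_j f_j(x).
Since both observations come from the same component, the likelihood for component k is f_k(x₁)·f_k(x₂).
  L_A = [1.2·e^(−1.2·0.2) = 1.2·e^(−0.2400) = 0.943953] × [0.658574] = 0.621663
  L_B = [1.9·e^(−1.9·0.2) = 1.9·e^(−0.3800) = 1.29934] × [0.734808] = 0.954763
  L_C = [2.4·e^(−2.4·0.2) = 2.4·e^(−0.4800) = 1.48508] × [0.722866] = 1.07351
Unnormalised posteriors:
  π_A·L_A = 0.45 × 0.621663 = 0.279748
  π_B·L_B = 0.41 × 0.954763 = 0.391453
  π_C·L_C = 0.14 × 1.07351 = 0.150292
Normaliser: 0.279748 + 0.391453 + 0.150292 = 0.821493
P(Subpopulation B | x) = 0.391453 / 0.821493 ≈ 0.477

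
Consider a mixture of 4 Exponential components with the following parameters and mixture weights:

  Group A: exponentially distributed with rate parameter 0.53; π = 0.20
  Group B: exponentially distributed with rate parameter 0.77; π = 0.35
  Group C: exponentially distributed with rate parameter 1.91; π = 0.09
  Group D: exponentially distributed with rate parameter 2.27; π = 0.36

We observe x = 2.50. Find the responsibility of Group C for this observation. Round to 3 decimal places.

0.020

Apply Bayes' rule: the posterior for each component is proportional to its prior times its likelihood at x.
Component likelihoods at x = 2.50:
  f_A = 0.53·e^(−0.53·2.50) = 0.53·e^(−1.3250) = 0.140876
  f_B = 0.77·e^(−0.77·2.50) = 0.77·e^(−1.9250) = 0.112324
  f_C = 1.91·e^(−1.91·2.50) = 1.91·e^(−4.7750) = 0.0161167
  f_D = 2.27·e^(−2.27·2.50) = 2.27·e^(−5.6750) = 0.00778762
Multiply by the mixture weights:
  P(Z=A)·f_A = 0.20 × 0.140876 = 0.0281751
  P(Z=B)·f_B = 0.35 × 0.112324 = 0.0393135
  P(Z=C)·f_C = 0.09 × 0.0161167 = 0.00145051
  P(Z=D)·f_D = 0.36 × 0.00778762 = 0.00280354
Marginal: 0.0281751 + 0.0393135 + 0.00145051 + 0.00280354 = 0.0717427
So the posterior for Group C is 0.00145051 / 0.0717427 ≈ 0.020.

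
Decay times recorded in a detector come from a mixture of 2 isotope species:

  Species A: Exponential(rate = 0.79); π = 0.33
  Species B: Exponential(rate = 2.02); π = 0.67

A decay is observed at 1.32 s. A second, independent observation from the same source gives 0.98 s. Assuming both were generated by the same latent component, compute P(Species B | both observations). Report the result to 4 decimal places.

0.4395

P(component k | x) = π_k·f_k(x) / marginal(x), where marginal(x) = Σ_j π_j·f_j(x).
Since both observations come from the same component, the likelihood for component k is f_k(x₁)·f_k(x₂).
  p_A = [0.278448] × [0.364247] = 0.101424
  p_B = [0.140394] × [0.279011] = 0.0391715
Weight by the priors:
  π_A·p_A = 0.33 × 0.101424 = 0.0334699
  π_B·p_B = 0.67 × 0.0391715 = 0.0262449
Evidence: 0.0334699 + 0.0262449 = 0.0597149
P(Species B | x) = 0.0262449 / 0.0597149 ≈ 0.4395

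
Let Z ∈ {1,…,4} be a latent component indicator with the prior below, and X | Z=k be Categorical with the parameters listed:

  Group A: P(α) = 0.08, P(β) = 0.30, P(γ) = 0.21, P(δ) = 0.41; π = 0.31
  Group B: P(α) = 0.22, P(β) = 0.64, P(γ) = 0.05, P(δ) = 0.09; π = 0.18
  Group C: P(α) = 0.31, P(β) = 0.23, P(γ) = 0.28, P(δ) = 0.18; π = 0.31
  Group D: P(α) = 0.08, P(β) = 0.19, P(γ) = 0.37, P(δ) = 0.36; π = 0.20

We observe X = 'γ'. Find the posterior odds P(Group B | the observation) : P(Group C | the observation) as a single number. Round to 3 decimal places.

0.104

Only the two components matter; the odds are (w_i f_i(x)) / (w_j f_j(x)).
Evaluate each component's likelihood at the observed value:
  f_A = P(γ | comp) = 0.21
  f_B = P(γ | comp) = 0.05
  f_C = P(γ | comp) = 0.28
  f_D = P(γ | comp) = 0.37
0.009 / 0.0868 ≈ 0.104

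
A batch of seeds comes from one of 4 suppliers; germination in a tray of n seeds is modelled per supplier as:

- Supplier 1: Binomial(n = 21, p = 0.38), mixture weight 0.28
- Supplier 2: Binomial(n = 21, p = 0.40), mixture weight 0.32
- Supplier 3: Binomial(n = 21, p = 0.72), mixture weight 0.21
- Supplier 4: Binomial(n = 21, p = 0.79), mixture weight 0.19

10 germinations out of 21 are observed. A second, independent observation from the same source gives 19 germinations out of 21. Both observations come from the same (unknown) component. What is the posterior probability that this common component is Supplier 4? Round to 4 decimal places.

0.2403

P(component k | x) = π_k·f_k(x) / marginal(x), where marginal(x) = Σ_j π_j·f_j(x).
Since both observations come from the same component, the likelihood for component k is f_k(x₁)·f_k(x₂).
  p_1 = [C(21,10)·0.38^10·0.62^11 = 352716·6.27821e-05·0.00520366 = 0.115231] × [8.37319e-07] = 9.64852e-08
  p_2 = [C(21,10)·0.40^10·0.60^11 = 352716·0.000104858·0.00362797 = 0.13418] × [2.07808e-06] = 2.78837e-07
  p_3 = [C(21,10)·0.72^10·0.28^11 = 352716·0.0374391·8.29351e-07 = 0.0109519] × [0.0320518] = 0.000351028
  p_4 = [C(21,10)·0.79^10·0.21^11 = 352716·0.0946828·3.50278e-08 = 0.00116979] × [0.105093] = 0.000122937
Weight by the priors:
  π_1·p_1 = 0.28 × 9.64852e-08 = 2.70159e-08
  π_2·p_2 = 0.32 × 2.78837e-07 = 8.92279e-08
  π_3·p_3 = 0.21 × 0.000351028 = 7.37158e-05
  π_4·p_4 = 0.19 × 0.000122937 = 2.33579e-05
Marginal: 2.70159e-08 + 8.92279e-08 + 7.37158e-05 + 2.33579e-05 = 9.719e-05
P(Supplier 4 | x) = 2.33579e-05 / 9.719e-05 ≈ 0.2403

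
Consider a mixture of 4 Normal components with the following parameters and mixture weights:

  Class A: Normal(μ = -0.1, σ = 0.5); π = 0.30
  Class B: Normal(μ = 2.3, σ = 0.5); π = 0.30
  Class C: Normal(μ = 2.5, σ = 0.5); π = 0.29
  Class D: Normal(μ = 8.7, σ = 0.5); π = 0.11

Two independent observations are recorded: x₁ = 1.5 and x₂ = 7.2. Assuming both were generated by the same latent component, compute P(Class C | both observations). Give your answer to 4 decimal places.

0.9563

Apply Bayes' rule: the posterior for each component is proportional to its prior times its likelihood at x.
Since both observations come from the same component, the likelihood for component k is f_k(x₁)·f_k(x₂).
  p_A = [(1/(0.5·√(2π)))·exp(−(1.5−-0.1)²/(2·0.5²)) = 0.797885·exp(-5.12000) = 0.00476818] × [4.1194e-47] = 1.9642e-49
  p_B = [(1/(0.5·√(2π)))·exp(−(1.5−2.3)²/(2·0.5²)) = 0.797885·exp(-1.28000) = 0.221842] × [1.1146e-21] = 2.47265e-22
  p_C = [(1/(0.5·√(2π)))·exp(−(1.5−2.5)²/(2·0.5²)) = 0.797885·exp(-2.00000) = 0.107982] × [5.18573e-20] = 5.59965e-21
  p_D = [(1/(0.5·√(2π)))·exp(−(1.5−8.7)²/(2·0.5²)) = 0.797885·exp(-103.68000) = 7.48666e-46] × [0.0088637] = 6.63595e-48
Multiply by the mixture weights:
  π_A·p_A = 0.30 × 1.9642e-49 = 5.89261e-50
  π_B·p_B = 0.30 × 2.47265e-22 = 7.41794e-23
  π_C·p_C = 0.29 × 5.59965e-21 = 1.6239e-21
  π_D·p_D = 0.11 × 6.63595e-48 = 7.29954e-49
Marginal: 5.89261e-50 + 7.41794e-23 + 1.6239e-21 + 7.29954e-49 = 1.69808e-21
P(Class C | x₁,x₂) ≈ 0.9563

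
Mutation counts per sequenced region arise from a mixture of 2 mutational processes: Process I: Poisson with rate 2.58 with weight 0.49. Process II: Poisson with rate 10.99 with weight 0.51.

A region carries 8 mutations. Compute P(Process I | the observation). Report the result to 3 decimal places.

0.038

P(component k | x) = w_k·f_k(x) / marginal(x), where marginal(x) = Σ_j w_j·f_j(x).
Evaluate each component's likelihood at the observed value:
  L_I = e^(−2.58)·2.58^8/8! = 0.00368941
  L_II = e^(−10.99)·10.99^8/8! = 0.0890358
Prior × likelihood for each component:
  w_I·L_I = 0.49 × 0.00368941 = 0.00180781
  w_II·L_II = 0.51 × 0.0890358 = 0.0454083
Normaliser: 0.00180781 + 0.0454083 = 0.0472161
P(Process I | 8 mutations) = 0.00180781 / 0.0472161 ≈ 0.038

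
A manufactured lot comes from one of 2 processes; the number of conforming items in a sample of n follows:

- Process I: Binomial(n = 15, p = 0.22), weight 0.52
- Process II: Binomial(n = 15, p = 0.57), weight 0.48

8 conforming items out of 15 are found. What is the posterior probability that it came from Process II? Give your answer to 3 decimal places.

Posterior ∝ prior × likelihood, so P(k | x) ∝ w_k f_k(x); normalise over all components.
Binomial probabilities:
  f_I = C(15,8)·0.22^8·0.78^7 = 6435·5.48759e-06·0.175656 = 0.00620286
  f_II = C(15,8)·0.57^8·0.43^7 = 6435·0.0111429·0.00271819 = 0.194907
Multiply by the mixture weights:
  w_I·f_I = 0.52 × 0.00620286 = 0.00322549
  w_II·f_II = 0.48 × 0.194907 = 0.0935552
Evidence: 0.00322549 + 0.0935552 = 0.0967807
P(Process II | x) = 0.0935552 / 0.0967807 ≈ 0.967

0.967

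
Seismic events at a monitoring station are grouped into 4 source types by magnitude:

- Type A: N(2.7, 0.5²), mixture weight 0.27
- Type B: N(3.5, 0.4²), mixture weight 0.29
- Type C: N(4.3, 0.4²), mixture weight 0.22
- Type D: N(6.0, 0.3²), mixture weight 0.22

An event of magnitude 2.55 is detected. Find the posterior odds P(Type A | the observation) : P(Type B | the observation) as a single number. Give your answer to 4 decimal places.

11.9497

The posterior odds equal the prior odds times the likelihood ratio: (P(Z=i)/P(Z=j))·(f_i(x)/f_j(x)).
Normal densities:
  p_A = 0.762776
  p_B = 0.0594298
  p_C = 6.95851e-05
  p_D = 2.54722e-29
Posterior odds = (P(Z=A)·p_A) / (P(Z=B)·p_B) = (0.27·0.762776) / (0.29·0.0594298) = 0.205949 / 0.0172346 ≈ 11.9497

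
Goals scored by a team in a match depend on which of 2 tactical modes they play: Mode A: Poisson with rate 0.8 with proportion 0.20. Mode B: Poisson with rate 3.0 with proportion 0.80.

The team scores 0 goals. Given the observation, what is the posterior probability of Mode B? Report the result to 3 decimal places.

0.307

P(component k | x) = P(Z=k)·f_k(x) / marginal(x), where marginal(x) = Σ_j P(Z=j)·f_j(x).
Component likelihoods at x = 0 goals:
  f_A = 0.449329
  f_B = 0.0497871
Multiply by the mixture weights:
  P(Z=A)·f_A = 0.20 × 0.449329 = 0.0898658
  P(Z=B)·f_B = 0.80 × 0.0497871 = 0.0398297
Marginal: 0.0898658 + 0.0398297 = 0.129695
P(Mode B | data) ≈ 0.307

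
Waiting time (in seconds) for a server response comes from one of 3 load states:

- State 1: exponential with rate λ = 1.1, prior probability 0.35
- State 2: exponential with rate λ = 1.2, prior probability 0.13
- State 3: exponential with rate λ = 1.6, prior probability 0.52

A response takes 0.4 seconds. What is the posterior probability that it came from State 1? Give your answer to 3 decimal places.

Posterior ∝ prior × likelihood, so P(k | x) ∝ P(Z=k) f_k(x); normalise over all components.
Exponential densities:
  f_1 = 1.1·e^(−1.1·0.4) = 1.1·e^(−0.4400) = 0.70844
  f_2 = 1.2·e^(−1.2·0.4) = 1.2·e^(−0.4800) = 0.74254
  f_3 = 1.6·e^(−1.6·0.4) = 1.6·e^(−0.6400) = 0.843668
Weight by the priors:
  P(Z=1)·f_1 = 0.35 × 0.70844 = 0.247954
  P(Z=2)·f_2 = 0.13 × 0.74254 = 0.0965302
  P(Z=3)·f_3 = 0.52 × 0.843668 = 0.438707
Marginal: 0.247954 + 0.0965302 + 0.438707 = 0.783192
P(State 1 | 0.4 seconds) ≈ 0.317

0.317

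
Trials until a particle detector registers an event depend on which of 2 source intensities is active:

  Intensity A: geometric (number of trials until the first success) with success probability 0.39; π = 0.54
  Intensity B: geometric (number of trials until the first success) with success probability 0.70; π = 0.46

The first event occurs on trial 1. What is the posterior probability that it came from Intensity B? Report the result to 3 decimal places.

0.605

The responsibility of component k is P(Z=k) f_k(x) divided by Σ_j P(Z=j) f_j(x).
Geometric probabilities:
  f_A = 0.39·(1−0.39)^0 = 0.39·1 = 0.39
  f_B = 0.70·(1−0.70)^0 = 0.70·1 = 0.7
Weight by the priors:
  P(Z=A)·f_A = 0.54 × 0.39 = 0.2106
  P(Z=B)·f_B = 0.46 × 0.7 = 0.322
Denominator: 0.2106 + 0.322 = 0.5326
P(Intensity B | 1) = 0.322 / 0.5326 ≈ 0.605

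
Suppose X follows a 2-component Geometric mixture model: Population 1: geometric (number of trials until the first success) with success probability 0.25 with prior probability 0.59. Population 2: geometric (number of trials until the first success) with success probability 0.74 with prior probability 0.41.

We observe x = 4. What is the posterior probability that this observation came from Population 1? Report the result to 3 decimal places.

0.921

Posterior ∝ prior × likelihood, so P(k | x) ∝ π_k f_k(x); normalise over all components.
Geometric probabilities:
  f_1 = 0.105469
  f_2 = 0.0130062
Weight by the priors:
  π_1·f_1 = 0.59 × 0.105469 = 0.0622266
  π_2·f_2 = 0.41 × 0.0130062 = 0.00533256
Denominator: 0.0622266 + 0.00533256 = 0.0675591
P(Population 1 | data) = 0.0622266 / 0.0675591 ≈ 0.921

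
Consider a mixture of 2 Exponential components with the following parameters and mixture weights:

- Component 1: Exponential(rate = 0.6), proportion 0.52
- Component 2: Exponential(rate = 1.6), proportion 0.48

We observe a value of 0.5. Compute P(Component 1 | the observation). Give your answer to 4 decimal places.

0.4011

Posterior ∝ prior × likelihood, so P(k | x) ∝ π_k f_k(x); normalise over all components.
Evaluate each component's likelihood at the observed value:
  L_1 = 0.444491
  L_2 = 0.718926
Prior × likelihood for each component:
  π_1·L_1 = 0.52 × 0.444491 = 0.231135
  π_2·L_2 = 0.48 × 0.718926 = 0.345085
Sum: 0.231135 + 0.345085 = 0.57622
Responsibility of Component 1: 0.231135 / 0.57622 ≈ 0.4011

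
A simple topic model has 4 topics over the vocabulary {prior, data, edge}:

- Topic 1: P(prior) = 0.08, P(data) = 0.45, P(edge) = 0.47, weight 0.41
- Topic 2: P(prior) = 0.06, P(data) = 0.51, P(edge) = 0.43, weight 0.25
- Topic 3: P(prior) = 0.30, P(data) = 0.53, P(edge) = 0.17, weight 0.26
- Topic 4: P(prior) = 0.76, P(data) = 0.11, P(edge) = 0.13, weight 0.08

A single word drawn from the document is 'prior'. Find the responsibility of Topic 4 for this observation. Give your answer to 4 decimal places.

Posterior ∝ prior × likelihood, so P(k | x) ∝ P(Z=k) f_k(x); normalise over all components.
Evaluate each component's likelihood at the observed value:
  p_1 = P(prior | comp) = 0.08
  p_2 = P(prior | comp) = 0.06
  p_3 = P(prior | comp) = 0.30
  p_4 = P(prior | comp) = 0.76
Unnormalised posteriors:
  P(Z=1)·p_1 = 0.41 × 0.08 = 0.0328
  P(Z=2)·p_2 = 0.25 × 0.06 = 0.015
  P(Z=3)·p_3 = 0.26 × 0.3 = 0.078
  P(Z=4)·p_4 = 0.08 × 0.76 = 0.0608
Evidence: 0.0328 + 0.015 + 0.078 + 0.0608 = 0.1866
P(Topic 4 | the observation) ≈ 0.3258

0.3258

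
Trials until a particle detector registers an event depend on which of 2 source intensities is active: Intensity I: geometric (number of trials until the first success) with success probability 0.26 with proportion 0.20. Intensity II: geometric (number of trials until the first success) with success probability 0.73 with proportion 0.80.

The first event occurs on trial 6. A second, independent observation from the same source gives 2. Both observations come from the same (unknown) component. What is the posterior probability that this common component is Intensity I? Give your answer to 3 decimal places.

0.931

By Bayes' theorem, P(k | x) = w_k f_k(x) / Σ_j w_j f_j(x).
Since both observations come from the same component, the likelihood for component k is f_k(x₁)·f_k(x₂).
  p_I = [0.26·(1−0.26)^5 = 0.26·0.221901 = 0.0576942] × [0.1924] = 0.0111004
  p_II = [0.73·(1−0.73)^5 = 0.73·0.00143489 = 0.00104747] × [0.1971] = 0.000206456
Unnormalised posteriors:
  w_I·p_I = 0.20 × 0.0111004 = 0.00222007
  w_II·p_II = 0.80 × 0.000206456 = 0.000165165
Evidence: 0.00222007 + 0.000165165 = 0.00238524
P(Intensity I | x₁,x₂) = 0.00222007 / 0.00238524 ≈ 0.931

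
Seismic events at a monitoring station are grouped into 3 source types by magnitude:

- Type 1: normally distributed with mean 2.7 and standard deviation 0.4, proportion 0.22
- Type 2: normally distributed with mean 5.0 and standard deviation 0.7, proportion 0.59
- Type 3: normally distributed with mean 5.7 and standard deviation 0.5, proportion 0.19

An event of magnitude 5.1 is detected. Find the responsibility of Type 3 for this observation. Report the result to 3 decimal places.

P(component k | x) = P(Z=k)·f_k(x) / marginal(x), where marginal(x) = Σ_j P(Z=j)·f_j(x).
Normal densities:
  f_1 = 1.51897e-08
  f_2 = 0.564132
  f_3 = 0.388372
Weight by the priors:
  P(Z=1)·f_1 = 0.22 × 1.51897e-08 = 3.34174e-09
  P(Z=2)·f_2 = 0.59 × 0.564132 = 0.332838
  P(Z=3)·f_3 = 0.19 × 0.388372 = 0.0737907
Sum: 3.34174e-09 + 0.332838 + 0.0737907 = 0.406628
Responsibility of Type 3: 0.0737907 / 0.406628 ≈ 0.181

0.181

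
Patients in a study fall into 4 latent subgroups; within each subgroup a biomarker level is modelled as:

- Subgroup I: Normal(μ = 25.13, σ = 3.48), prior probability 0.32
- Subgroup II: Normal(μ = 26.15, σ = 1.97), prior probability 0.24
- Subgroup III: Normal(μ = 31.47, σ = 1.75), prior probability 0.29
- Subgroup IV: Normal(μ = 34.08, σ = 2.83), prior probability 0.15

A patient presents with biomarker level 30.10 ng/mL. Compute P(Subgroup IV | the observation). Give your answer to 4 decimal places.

0.1031

The responsibility of component k is w_k f_k(x) divided by Σ_j w_j f_j(x).
Component likelihoods at x = 30.10 ng/mL:
  L_I = (1/(3.48·√(2π)))·exp(−(30.10−25.13)²/(2·3.48²)) = 0.114639·exp(-1.01982) = 0.0413455
  L_II = (1/(1.97·√(2π)))·exp(−(30.10−26.15)²/(2·1.97²)) = 0.202509·exp(-2.01017) = 0.0271294
  L_III = (1/(1.75·√(2π)))·exp(−(30.10−31.47)²/(2·1.75²)) = 0.227967·exp(-0.30643) = 0.167799
  L_IV = (1/(2.83·√(2π)))·exp(−(30.10−34.08)²/(2·2.83²)) = 0.140969·exp(-0.98892) = 0.0524371
Weight by the priors:
  w_I·L_I = 0.32 × 0.0413455 = 0.0132305
  w_II·L_II = 0.24 × 0.0271294 = 0.00651106
  w_III·L_III = 0.29 × 0.167799 = 0.0486618
  w_IV·L_IV = 0.15 × 0.0524371 = 0.00786557
Normaliser: 0.0132305 + 0.00651106 + 0.0486618 + 0.00786557 = 0.076269
P(Subgroup IV | the observation) ≈ 0.1031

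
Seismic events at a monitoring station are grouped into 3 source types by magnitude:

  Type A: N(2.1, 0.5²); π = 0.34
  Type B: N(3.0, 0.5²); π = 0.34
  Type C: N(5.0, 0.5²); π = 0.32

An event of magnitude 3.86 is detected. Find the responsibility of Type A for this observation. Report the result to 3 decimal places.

0.007

Apply Bayes' rule: the posterior for each component is proportional to its prior times its likelihood at x.
Normal densities:
  f_A = (1/(0.5·√(2π)))·exp(−(3.86−2.1)²/(2·0.5²)) = 0.797885·exp(-6.19520) = 0.00162704
  f_B = (1/(0.5·√(2π)))·exp(−(3.86−3.0)²/(2·0.5²)) = 0.797885·exp(-1.47920) = 0.181774
  f_C = (1/(0.5·√(2π)))·exp(−(3.86−5.0)²/(2·0.5²)) = 0.797885·exp(-2.59920) = 0.0593092
Weight by the priors:
  w_A·f_A = 0.34 × 0.00162704 = 0.000553194
  w_B·f_B = 0.34 × 0.181774 = 0.0618031
  w_C·f_C = 0.32 × 0.0593092 = 0.0189789
Marginal: 0.000553194 + 0.0618031 + 0.0189789 = 0.0813353
Responsibility of Type A: 0.000553194 / 0.0813353 ≈ 0.007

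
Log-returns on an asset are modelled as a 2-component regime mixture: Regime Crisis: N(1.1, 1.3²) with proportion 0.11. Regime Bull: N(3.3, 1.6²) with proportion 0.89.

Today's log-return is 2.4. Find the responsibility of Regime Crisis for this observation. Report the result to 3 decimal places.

By Bayes' theorem, P(k | x) = P(Z=k) f_k(x) / Σ_j P(Z=j) f_j(x).
Component likelihoods at x = 2.4:
  L_Crisis = (1/(1.3·√(2π)))·exp(−(2.4−1.1)²/(2·1.3²)) = 0.306879·exp(-0.50000) = 0.186131
  L_Bull = (1/(1.6·√(2π)))·exp(−(2.4−3.3)²/(2·1.6²)) = 0.249339·exp(-0.15820) = 0.212855
Multiply by the mixture weights:
  P(Z=Crisis)·L_Crisis = 0.11 × 0.186131 = 0.0204744
  P(Z=Bull)·L_Bull = 0.89 × 0.212855 = 0.189441
Denominator: 0.0204744 + 0.189441 = 0.209915
So the posterior for Regime Crisis is 0.0204744 / 0.209915 ≈ 0.098.

0.098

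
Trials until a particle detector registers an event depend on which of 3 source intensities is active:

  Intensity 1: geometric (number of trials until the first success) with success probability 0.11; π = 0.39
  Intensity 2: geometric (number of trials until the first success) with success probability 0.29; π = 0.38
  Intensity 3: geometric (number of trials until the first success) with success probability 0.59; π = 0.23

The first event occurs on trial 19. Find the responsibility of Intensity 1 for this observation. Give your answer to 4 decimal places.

0.9579

The responsibility of component k is π_k f_k(x) divided by Σ_j π_j f_j(x).
Evaluate each component's likelihood at the observed value:
  p_1 = 0.0135025
  p_2 = 0.000609605
  p_3 = 6.32356e-08
Weight by the priors:
  π_1·p_1 = 0.39 × 0.0135025 = 0.00526596
  π_2·p_2 = 0.38 × 0.000609605 = 0.00023165
  π_3·p_3 = 0.23 × 6.32356e-08 = 1.45442e-08
Denominator: 0.00526596 + 0.00023165 + 1.45442e-08 = 0.00549762
P(Intensity 1 | data) = 0.00526596 / 0.00549762 ≈ 0.9579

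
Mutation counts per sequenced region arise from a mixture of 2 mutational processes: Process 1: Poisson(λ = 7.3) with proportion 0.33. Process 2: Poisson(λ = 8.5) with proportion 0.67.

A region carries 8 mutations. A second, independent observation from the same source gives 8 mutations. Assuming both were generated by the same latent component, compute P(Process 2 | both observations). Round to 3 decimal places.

The responsibility of component k is w_k f_k(x) divided by Σ_j w_j f_j(x).
Since both observations come from the same component, the likelihood for component k is f_k(x₁)·f_k(x₂).
  L_1 = [e^(−7.3)·7.3^8/8! = 0.135118] × [0.135118] = 0.0182568
  L_2 = [e^(−8.5)·8.5^8/8! = 0.137508] × [0.137508] = 0.0189084
Unnormalised posteriors:
  w_1·L_1 = 0.33 × 0.0182568 = 0.00602475
  w_2·L_2 = 0.67 × 0.0189084 = 0.0126687
Denominator: 0.00602475 + 0.0126687 = 0.0186934
Responsibility of Process 2: 0.0126687 / 0.0186934 ≈ 0.678

0.678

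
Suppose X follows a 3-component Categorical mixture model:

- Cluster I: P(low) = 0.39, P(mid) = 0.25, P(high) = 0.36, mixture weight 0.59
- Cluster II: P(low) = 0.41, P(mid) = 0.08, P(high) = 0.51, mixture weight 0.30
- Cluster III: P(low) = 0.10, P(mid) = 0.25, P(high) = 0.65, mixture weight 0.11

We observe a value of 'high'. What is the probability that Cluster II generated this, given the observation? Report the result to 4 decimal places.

0.3502

P(component k | x) = π_k·f_k(x) / marginal(x), where marginal(x) = Σ_j π_j·f_j(x).
Evaluate each component's likelihood at the observed value:
  p_I = 0.36
  p_II = 0.51
  p_III = 0.65
Weight by the priors:
  π_I·p_I = 0.59 × 0.36 = 0.2124
  π_II·p_II = 0.30 × 0.51 = 0.153
  π_III·p_III = 0.11 × 0.65 = 0.0715
Normaliser: 0.2124 + 0.153 + 0.0715 = 0.4369
So the posterior for Cluster II is 0.153 / 0.4369 ≈ 0.3502.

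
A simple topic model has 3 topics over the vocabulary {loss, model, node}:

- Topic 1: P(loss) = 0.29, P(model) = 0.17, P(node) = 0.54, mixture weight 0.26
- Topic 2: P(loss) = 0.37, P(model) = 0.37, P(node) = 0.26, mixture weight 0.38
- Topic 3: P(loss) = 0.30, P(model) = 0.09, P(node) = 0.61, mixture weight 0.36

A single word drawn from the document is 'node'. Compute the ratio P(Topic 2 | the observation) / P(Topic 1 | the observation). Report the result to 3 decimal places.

0.704

Since P(k|x) ∝ w_k f_k(x), the posterior odds are w_i f_i(x) / (w_j f_j(x)).
Component likelihoods at x = 'node':
  p_1 = 0.54
  p_2 = 0.26
  p_3 = 0.61
Odds = (0.38/0.26) × (0.26/0.54) = 1.46154 × 0.481481 ≈ 0.704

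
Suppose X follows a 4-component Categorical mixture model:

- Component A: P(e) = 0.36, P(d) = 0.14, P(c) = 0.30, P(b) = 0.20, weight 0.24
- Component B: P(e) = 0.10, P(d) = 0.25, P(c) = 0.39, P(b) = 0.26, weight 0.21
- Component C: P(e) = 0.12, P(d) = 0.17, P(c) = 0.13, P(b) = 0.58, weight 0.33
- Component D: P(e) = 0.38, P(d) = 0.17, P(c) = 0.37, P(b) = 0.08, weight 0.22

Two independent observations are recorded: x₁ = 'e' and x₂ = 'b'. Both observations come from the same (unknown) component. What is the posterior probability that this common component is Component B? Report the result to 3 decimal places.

0.104

Apply Bayes' rule: the posterior for each component is proportional to its prior times its likelihood at x.
Since both observations come from the same component, the likelihood for component k is f_k(x₁)·f_k(x₂).
  f_A = [0.36] × [0.2] = 0.072
  f_B = [0.1] × [0.26] = 0.026
  f_C = [0.12] × [0.58] = 0.0696
  f_D = [0.38] × [0.08] = 0.0304
Unnormalised posteriors:
  π_A·f_A = 0.24 × 0.072 = 0.01728
  π_B·f_B = 0.21 × 0.026 = 0.00546
  π_C·f_C = 0.33 × 0.0696 = 0.022968
  π_D·f_D = 0.22 × 0.0304 = 0.006688
Normaliser: 0.01728 + 0.00546 + 0.022968 + 0.006688 = 0.052396
Responsibility of Component B: 0.00546 / 0.052396 ≈ 0.104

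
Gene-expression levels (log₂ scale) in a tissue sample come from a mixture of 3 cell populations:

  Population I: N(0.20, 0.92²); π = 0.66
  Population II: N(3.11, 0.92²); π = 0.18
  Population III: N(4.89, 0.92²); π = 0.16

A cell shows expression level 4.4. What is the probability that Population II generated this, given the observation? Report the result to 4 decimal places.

Apply Bayes' rule: the posterior for each component is proportional to its prior times its likelihood at x.
Evaluate each component's likelihood at the observed value:
  p_I = (1/(0.92·√(2π)))·exp(−(4.4−0.20)²/(2·0.92²)) = 0.433633·exp(-10.42060) = 1.29274e-05
  p_II = (1/(0.92·√(2π)))·exp(−(4.4−3.11)²/(2·0.92²)) = 0.433633·exp(-0.98305) = 0.162252
  p_III = (1/(0.92·√(2π)))·exp(−(4.4−4.89)²/(2·0.92²)) = 0.433633·exp(-0.14184) = 0.376291
Unnormalised posteriors:
  w_I·p_I = 0.66 × 1.29274e-05 = 8.53208e-06
  w_II·p_II = 0.18 × 0.162252 = 0.0292054
  w_III·p_III = 0.16 × 0.376291 = 0.0602065
Evidence: 8.53208e-06 + 0.0292054 + 0.0602065 = 0.0894205
P(Population II | data) = 0.0292054 / 0.0894205 ≈ 0.3266

0.3266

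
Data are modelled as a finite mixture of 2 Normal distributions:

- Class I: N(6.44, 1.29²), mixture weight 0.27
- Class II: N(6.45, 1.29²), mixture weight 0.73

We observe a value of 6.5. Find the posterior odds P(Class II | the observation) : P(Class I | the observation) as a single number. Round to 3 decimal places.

The posterior odds equal the prior odds times the likelihood ratio: (w_i/w_j)·(f_i(x)/f_j(x)).
Component likelihoods at x = 6.5:
  f_I = 0.308923
  f_II = 0.309025
Odds = (0.73/0.27) × (0.309025/0.308923) = 2.7037 × 1.00033 ≈ 2.705

2.705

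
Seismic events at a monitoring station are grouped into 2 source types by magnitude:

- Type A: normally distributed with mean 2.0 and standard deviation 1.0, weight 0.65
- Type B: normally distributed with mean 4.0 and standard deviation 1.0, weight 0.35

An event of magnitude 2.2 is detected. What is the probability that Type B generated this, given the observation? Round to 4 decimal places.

0.0981

P(component k | x) = P(Z=k)·f_k(x) / marginal(x), where marginal(x) = Σ_j P(Z=j)·f_j(x).
Evaluate each component's likelihood at the observed value:
  L_A = 0.391043
  L_B = 0.0789502
Unnormalised posteriors:
  P(Z=A)·L_A = 0.65 × 0.391043 = 0.254178
  P(Z=B)·L_B = 0.35 × 0.0789502 = 0.0276326
Marginal: 0.254178 + 0.0276326 = 0.28181
So the posterior for Type B is 0.0276326 / 0.28181 ≈ 0.0981.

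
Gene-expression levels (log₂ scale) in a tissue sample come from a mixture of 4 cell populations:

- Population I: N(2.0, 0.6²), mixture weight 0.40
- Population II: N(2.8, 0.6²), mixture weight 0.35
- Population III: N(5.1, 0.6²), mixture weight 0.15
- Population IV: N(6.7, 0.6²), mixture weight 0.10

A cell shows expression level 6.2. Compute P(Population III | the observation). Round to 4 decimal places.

The responsibility of component k is w_k f_k(x) divided by Σ_j w_j f_j(x).
Normal densities:
  f_I = (1/(0.6·√(2π)))·exp(−(6.2−2.0)²/(2·0.6²)) = 0.664904·exp(-24.50000) = 1.52245e-11
  f_II = (1/(0.6·√(2π)))·exp(−(6.2−2.8)²/(2·0.6²)) = 0.664904·exp(-16.05556) = 7.07815e-08
  f_III = (1/(0.6·√(2π)))·exp(−(6.2−5.1)²/(2·0.6²)) = 0.664904·exp(-1.68056) = 0.123852
  f_IV = (1/(0.6·√(2π)))·exp(−(6.2−6.7)²/(2·0.6²)) = 0.664904·exp(-0.34722) = 0.469853
Weight by the priors:
  w_I·f_I = 0.40 × 1.52245e-11 = 6.08981e-12
  w_II·f_II = 0.35 × 7.07815e-08 = 2.47735e-08
  w_III·f_III = 0.15 × 0.123852 = 0.0185778
  w_IV·f_IV = 0.10 × 0.469853 = 0.0469853
Evidence: 6.08981e-12 + 2.47735e-08 + 0.0185778 + 0.0469853 = 0.0655631
P(Population III | 6.2) = 0.0185778 / 0.0655631 ≈ 0.2834

0.2834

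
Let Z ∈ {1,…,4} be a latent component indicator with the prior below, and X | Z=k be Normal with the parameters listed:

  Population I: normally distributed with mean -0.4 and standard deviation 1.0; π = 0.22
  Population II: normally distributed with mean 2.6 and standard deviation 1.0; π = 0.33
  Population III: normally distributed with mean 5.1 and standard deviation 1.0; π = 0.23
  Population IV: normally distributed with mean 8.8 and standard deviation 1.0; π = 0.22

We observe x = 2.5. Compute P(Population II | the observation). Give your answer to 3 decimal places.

0.967

Posterior ∝ prior × likelihood, so P(k | x) ∝ π_k f_k(x); normalise over all components.
Evaluate each component's likelihood at the observed value:
  L_I = (1/(1.0·√(2π)))·exp(−(2.5−-0.4)²/(2·1.0²)) = 0.398942·exp(-4.20500) = 0.00595253
  L_II = (1/(1.0·√(2π)))·exp(−(2.5−2.6)²/(2·1.0²)) = 0.398942·exp(-0.00500) = 0.396953
  L_III = (1/(1.0·√(2π)))·exp(−(2.5−5.1)²/(2·1.0²)) = 0.398942·exp(-3.38000) = 0.013583
  L_IV = (1/(1.0·√(2π)))·exp(−(2.5−8.8)²/(2·1.0²)) = 0.398942·exp(-19.84500) = 9.60143e-10
Prior × likelihood for each component:
  π_I·L_I = 0.22 × 0.00595253 = 0.00130956
  π_II·L_II = 0.33 × 0.396953 = 0.130994
  π_III·L_III = 0.23 × 0.013583 = 0.00312408
  π_IV·L_IV = 0.22 × 9.60143e-10 = 2.11232e-10
Denominator: 0.00130956 + 0.130994 + 0.00312408 + 2.11232e-10 = 0.135428
P(Population II | 2.5) ≈ 0.967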